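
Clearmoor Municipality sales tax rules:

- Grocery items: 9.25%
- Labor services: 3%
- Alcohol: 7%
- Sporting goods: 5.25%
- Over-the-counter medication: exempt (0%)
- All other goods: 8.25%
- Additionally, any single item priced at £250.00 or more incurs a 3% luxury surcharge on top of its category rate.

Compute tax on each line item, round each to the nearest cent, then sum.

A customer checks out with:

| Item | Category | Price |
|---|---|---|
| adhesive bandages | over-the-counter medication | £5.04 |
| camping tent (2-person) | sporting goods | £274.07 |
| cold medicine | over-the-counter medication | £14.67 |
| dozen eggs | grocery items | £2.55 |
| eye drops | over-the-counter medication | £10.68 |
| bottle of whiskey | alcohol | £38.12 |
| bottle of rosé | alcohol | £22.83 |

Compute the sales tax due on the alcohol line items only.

£4.27

Bottle of whiskey £38.12: alcohol → 7% → £2.67
Bottle of rosé £22.83: alcohol → 7% → £1.60
Tax on alcohol = £2.67 + £1.60 = £4.27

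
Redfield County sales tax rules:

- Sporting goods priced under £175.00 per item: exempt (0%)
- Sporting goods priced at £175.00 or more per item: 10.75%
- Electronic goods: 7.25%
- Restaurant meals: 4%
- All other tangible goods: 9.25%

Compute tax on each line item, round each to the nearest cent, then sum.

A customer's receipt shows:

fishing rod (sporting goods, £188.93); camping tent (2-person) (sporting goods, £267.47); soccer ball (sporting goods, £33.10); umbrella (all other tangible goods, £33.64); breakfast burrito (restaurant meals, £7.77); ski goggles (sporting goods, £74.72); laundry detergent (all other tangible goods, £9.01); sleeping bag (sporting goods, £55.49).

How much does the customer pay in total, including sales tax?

£723.44

Fishing rod £188.93: sporting goods, £175.00 or more → 10.75% → £20.31
Camping tent (2-person) £267.47: sporting goods, £175.00 or more → 10.75% → £28.75
Soccer ball £33.10: sporting goods, under £175.00 → 0% → £0.00
Umbrella £33.64: all other tangible goods → 9.25% → £3.11
Breakfast burrito £7.77: restaurant meals → 4% → £0.31
Ski goggles £74.72: sporting goods, under £175.00 → 0% → £0.00
Laundry detergent £9.01: all other tangible goods → 9.25% → £0.83
Sleeping bag £55.49: sporting goods, under £175.00 → 0% → £0.00
Subtotal = £670.13; tax = £53.31; total due = £723.44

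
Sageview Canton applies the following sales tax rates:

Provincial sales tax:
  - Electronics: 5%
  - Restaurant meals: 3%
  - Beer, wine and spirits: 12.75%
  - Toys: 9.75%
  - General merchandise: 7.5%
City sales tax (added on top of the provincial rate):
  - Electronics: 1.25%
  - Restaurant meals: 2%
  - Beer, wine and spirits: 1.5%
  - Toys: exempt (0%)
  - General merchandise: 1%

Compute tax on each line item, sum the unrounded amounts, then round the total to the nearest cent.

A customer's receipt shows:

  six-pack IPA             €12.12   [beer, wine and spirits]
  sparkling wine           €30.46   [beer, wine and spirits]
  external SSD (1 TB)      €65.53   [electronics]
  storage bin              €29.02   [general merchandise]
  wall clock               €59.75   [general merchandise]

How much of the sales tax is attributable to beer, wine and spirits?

€6.07

Six-pack IPA €12.12: beer, wine and spirits → 12.75% + 1.5% city = 14.25% → €1.7271
Sparkling wine €30.46: beer, wine and spirits → 12.75% + 1.5% city = 14.25% → €4.34055
Tax on beer, wine and spirits: unrounded sum = €6.06765 → €6.07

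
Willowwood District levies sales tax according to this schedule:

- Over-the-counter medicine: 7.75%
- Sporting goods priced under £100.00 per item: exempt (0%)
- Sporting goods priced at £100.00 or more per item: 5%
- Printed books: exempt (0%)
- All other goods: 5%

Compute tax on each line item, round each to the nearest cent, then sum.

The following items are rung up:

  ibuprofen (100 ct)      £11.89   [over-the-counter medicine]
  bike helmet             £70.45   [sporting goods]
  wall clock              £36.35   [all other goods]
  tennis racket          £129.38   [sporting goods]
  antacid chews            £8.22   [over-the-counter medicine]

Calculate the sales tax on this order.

Ibuprofen (100 ct) £11.89: over-the-counter medicine → 7.75% → £0.92
Bike helmet £70.45: sporting goods, under £100.00 → 0% → £0.00
Wall clock £36.35: all other goods → 5% → £1.82
Tennis racket £129.38: sporting goods, £100.00 or more → 5% → £6.47
Antacid chews £8.22: over-the-counter medicine → 7.75% → £0.64
Total tax = £0.92 + £1.82 + £6.47 + £0.64 = £9.85

£9.85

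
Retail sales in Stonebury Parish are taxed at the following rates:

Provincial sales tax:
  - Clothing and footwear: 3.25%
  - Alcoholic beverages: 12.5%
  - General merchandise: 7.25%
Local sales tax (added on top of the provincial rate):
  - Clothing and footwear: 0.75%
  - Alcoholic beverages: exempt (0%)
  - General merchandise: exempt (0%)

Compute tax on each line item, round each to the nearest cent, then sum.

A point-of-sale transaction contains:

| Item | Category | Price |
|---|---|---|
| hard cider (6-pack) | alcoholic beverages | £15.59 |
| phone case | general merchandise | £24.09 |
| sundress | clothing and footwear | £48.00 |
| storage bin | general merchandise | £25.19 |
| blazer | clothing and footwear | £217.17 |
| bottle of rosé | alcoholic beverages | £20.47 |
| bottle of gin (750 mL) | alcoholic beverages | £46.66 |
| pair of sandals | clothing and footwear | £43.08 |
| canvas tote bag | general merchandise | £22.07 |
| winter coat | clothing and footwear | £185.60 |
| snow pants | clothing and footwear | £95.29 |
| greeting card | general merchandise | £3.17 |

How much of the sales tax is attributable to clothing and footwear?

£23.56

Sundress £48.00: clothing and footwear → 3.25% + 0.75% local = 4% → £1.92
Blazer £217.17: clothing and footwear → 3.25% + 0.75% local = 4% → £8.69
Pair of sandals £43.08: clothing and footwear → 3.25% + 0.75% local = 4% → £1.72
Winter coat £185.60: clothing and footwear → 3.25% + 0.75% local = 4% → £7.42
Snow pants £95.29: clothing and footwear → 3.25% + 0.75% local = 4% → £3.81
Tax on clothing and footwear = £1.92 + £8.69 + £1.72 + £7.42 + £3.81 = £23.56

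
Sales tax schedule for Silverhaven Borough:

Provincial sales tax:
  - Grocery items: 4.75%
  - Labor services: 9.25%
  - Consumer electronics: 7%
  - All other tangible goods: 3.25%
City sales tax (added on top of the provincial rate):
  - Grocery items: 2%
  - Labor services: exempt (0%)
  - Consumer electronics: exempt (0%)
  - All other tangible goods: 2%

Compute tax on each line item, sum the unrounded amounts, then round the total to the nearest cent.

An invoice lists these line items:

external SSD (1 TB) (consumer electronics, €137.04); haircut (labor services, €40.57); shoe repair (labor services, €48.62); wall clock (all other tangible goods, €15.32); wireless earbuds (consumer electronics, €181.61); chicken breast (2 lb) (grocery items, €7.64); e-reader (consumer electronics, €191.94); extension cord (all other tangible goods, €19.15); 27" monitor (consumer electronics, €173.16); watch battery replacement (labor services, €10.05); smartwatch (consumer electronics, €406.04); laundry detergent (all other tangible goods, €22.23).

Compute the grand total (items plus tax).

€1342.33

External SSD (1 TB) €137.04: consumer electronics → 7% + 0% city = 7% → €9.5928
Haircut €40.57: labor services → 9.25% + 0% city = 9.25% → €3.752725
Shoe repair €48.62: labor services → 9.25% + 0% city = 9.25% → €4.49735
Wall clock €15.32: all other tangible goods → 3.25% + 2% city = 5.25% → €0.8043
Wireless earbuds €181.61: consumer electronics → 7% + 0% city = 7% → €12.7127
Chicken breast (2 lb) €7.64: grocery items → 4.75% + 2% city = 6.75% → €0.5157
E-reader €191.94: consumer electronics → 7% + 0% city = 7% → €13.4358
Extension cord €19.15: all other tangible goods → 3.25% + 2% city = 5.25% → €1.005375
27" monitor €173.16: consumer electronics → 7% + 0% city = 7% → €12.1212
Watch battery replacement €10.05: labor services → 9.25% + 0% city = 9.25% → €0.929625
Smartwatch €406.04: consumer electronics → 7% + 0% city = 7% → €28.4228
Laundry detergent €22.23: all other tangible goods → 3.25% + 2% city = 5.25% → €1.167075
Subtotal = €1253.37; unrounded tax = €88.95745 → €88.96; total due = €1342.33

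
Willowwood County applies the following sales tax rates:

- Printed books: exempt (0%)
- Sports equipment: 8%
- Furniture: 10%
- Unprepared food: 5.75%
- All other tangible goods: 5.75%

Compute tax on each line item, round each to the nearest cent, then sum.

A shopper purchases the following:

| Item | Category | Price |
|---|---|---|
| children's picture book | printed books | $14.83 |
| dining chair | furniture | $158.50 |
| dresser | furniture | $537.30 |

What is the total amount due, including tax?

Children's picture book $14.83: printed books → 0% → $0.00
Dining chair $158.50: furniture → 10% → $15.85
Dresser $537.30: furniture → 10% → $53.73
Subtotal = $710.63; tax = $69.58; total due = $780.21

$780.21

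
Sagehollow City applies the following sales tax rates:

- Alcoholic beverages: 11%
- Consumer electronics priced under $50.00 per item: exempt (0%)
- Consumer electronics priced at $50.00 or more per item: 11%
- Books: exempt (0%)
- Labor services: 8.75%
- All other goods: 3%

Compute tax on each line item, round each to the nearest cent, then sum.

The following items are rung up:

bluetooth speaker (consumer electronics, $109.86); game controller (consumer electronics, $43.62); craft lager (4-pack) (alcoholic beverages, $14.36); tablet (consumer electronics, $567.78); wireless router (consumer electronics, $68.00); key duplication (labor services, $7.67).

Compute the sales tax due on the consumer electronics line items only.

Bluetooth speaker $109.86: consumer electronics, $50.00 or more → 11% → $12.08
Game controller $43.62: consumer electronics, under $50.00 → 0% → $0.00
Tablet $567.78: consumer electronics, $50.00 or more → 11% → $62.46
Wireless router $68.00: consumer electronics, $50.00 or more → 11% → $7.48
Tax on consumer electronics = $12.08 + $0.00 + $62.46 + $7.48 = $82.02

$82.02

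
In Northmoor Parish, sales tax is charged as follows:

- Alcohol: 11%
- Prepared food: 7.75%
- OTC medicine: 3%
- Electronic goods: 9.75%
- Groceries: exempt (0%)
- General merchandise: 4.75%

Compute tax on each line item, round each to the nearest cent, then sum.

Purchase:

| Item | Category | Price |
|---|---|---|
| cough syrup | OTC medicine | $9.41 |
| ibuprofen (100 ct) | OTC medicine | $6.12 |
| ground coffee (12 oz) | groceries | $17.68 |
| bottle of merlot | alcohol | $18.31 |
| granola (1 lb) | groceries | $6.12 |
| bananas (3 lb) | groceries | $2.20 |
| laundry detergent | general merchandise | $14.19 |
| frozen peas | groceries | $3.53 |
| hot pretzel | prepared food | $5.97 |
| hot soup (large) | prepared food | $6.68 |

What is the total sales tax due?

$4.12

Cough syrup $9.41: OTC medicine → 3% → $0.28
Ibuprofen (100 ct) $6.12: OTC medicine → 3% → $0.18
Ground coffee (12 oz) $17.68: groceries → 0% → $0.00
Bottle of merlot $18.31: alcohol → 11% → $2.01
Granola (1 lb) $6.12: groceries → 0% → $0.00
Bananas (3 lb) $2.20: groceries → 0% → $0.00
Laundry detergent $14.19: general merchandise → 4.75% → $0.67
Frozen peas $3.53: groceries → 0% → $0.00
Hot pretzel $5.97: prepared food → 7.75% → $0.46
Hot soup (large) $6.68: prepared food → 7.75% → $0.52
Total tax = $0.28 + $0.18 + $2.01 + $0.67 + $0.46 + $0.52 = $4.12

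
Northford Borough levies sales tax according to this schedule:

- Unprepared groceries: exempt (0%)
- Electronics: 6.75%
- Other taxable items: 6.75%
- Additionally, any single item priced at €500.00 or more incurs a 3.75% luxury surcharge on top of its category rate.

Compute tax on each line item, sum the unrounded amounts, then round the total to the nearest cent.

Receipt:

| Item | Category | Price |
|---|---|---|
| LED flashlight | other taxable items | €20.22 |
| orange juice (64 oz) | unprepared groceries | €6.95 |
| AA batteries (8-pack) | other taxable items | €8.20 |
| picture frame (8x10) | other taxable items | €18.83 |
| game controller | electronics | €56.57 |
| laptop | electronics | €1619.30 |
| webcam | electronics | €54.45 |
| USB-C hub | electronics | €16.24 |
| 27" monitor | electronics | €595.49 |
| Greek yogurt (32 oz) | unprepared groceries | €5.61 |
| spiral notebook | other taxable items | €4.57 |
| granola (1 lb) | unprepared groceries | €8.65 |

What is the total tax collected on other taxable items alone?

€3.50

LED flashlight €20.22: other taxable items → 6.75% → €1.36485
AA batteries (8-pack) €8.20: other taxable items → 6.75% → €0.5535
Picture frame (8x10) €18.83: other taxable items → 6.75% → €1.271025
Spiral notebook €4.57: other taxable items → 6.75% → €0.308475
Tax on other taxable items: unrounded sum = €3.49785 → €3.50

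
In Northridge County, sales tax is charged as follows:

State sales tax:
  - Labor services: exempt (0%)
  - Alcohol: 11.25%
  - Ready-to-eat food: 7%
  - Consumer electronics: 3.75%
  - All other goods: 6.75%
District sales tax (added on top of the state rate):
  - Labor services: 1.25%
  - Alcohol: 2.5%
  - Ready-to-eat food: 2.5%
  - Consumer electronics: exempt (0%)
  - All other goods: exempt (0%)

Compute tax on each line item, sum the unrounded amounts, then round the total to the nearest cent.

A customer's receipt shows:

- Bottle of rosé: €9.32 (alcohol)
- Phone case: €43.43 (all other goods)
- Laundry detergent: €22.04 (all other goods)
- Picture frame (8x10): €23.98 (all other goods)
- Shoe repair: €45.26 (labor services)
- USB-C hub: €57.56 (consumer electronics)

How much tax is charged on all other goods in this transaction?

€6.04

Phone case €43.43: all other goods → 6.75% + 0% district = 6.75% → €2.931525
Laundry detergent €22.04: all other goods → 6.75% + 0% district = 6.75% → €1.4877
Picture frame (8x10) €23.98: all other goods → 6.75% + 0% district = 6.75% → €1.61865
Tax on all other goods: unrounded sum = €6.037875 → €6.04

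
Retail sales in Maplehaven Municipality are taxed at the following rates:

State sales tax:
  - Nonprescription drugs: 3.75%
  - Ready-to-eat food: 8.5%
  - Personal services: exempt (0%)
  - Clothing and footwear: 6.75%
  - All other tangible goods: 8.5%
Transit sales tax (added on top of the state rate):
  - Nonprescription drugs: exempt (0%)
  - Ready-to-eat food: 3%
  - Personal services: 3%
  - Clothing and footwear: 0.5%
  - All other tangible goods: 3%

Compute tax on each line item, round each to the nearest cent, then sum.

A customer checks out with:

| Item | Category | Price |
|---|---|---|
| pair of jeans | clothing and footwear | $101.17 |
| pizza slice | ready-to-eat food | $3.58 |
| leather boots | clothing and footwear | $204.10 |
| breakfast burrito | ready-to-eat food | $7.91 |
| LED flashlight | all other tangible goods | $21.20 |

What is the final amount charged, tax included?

$363.85

Pair of jeans $101.17: clothing and footwear → 6.75% + 0.5% transit = 7.25% → $7.33
Pizza slice $3.58: ready-to-eat food → 8.5% + 3% transit = 11.5% → $0.41
Leather boots $204.10: clothing and footwear → 6.75% + 0.5% transit = 7.25% → $14.80
Breakfast burrito $7.91: ready-to-eat food → 8.5% + 3% transit = 11.5% → $0.91
LED flashlight $21.20: all other tangible goods → 8.5% + 3% transit = 11.5% → $2.44
Subtotal = $337.96; tax = $25.89; total due = $363.85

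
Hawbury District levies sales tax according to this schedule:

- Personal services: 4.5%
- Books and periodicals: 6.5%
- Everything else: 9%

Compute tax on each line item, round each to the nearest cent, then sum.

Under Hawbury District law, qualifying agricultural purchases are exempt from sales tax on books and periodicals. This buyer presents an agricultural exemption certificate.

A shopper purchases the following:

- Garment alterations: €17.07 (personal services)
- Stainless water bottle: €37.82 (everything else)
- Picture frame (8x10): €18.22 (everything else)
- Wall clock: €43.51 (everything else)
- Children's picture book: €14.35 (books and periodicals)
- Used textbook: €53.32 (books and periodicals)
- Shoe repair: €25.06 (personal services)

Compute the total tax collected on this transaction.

Garment alterations €17.07: personal services → 4.5% → €0.77
Stainless water bottle €37.82: everything else → 9% → €3.40
Picture frame (8x10) €18.22: everything else → 9% → €1.64
Wall clock €43.51: everything else → 9% → €3.92
Children's picture book €14.35: books and periodicals, buyer-exempt → 0% → €0.00
Used textbook €53.32: books and periodicals, buyer-exempt → 0% → €0.00
Shoe repair €25.06: personal services → 4.5% → €1.13
Total tax = €0.77 + €3.40 + €1.64 + €3.92 + €1.13 = €10.86

€10.86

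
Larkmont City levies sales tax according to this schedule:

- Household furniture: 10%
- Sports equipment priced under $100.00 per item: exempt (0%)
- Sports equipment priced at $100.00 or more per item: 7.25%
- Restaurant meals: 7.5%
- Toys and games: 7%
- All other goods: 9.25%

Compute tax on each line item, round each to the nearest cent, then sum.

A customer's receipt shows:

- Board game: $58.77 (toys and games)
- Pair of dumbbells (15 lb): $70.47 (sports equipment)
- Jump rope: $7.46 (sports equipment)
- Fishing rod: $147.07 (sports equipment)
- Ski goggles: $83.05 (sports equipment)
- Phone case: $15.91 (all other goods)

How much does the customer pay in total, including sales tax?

$398.97

Board game $58.77: toys and games → 7% → $4.11
Pair of dumbbells (15 lb) $70.47: sports equipment, under $100.00 → 0% → $0.00
Jump rope $7.46: sports equipment, under $100.00 → 0% → $0.00
Fishing rod $147.07: sports equipment, $100.00 or more → 7.25% → $10.66
Ski goggles $83.05: sports equipment, under $100.00 → 0% → $0.00
Phone case $15.91: all other goods → 9.25% → $1.47
Subtotal = $382.73; tax = $16.24; total due = $398.97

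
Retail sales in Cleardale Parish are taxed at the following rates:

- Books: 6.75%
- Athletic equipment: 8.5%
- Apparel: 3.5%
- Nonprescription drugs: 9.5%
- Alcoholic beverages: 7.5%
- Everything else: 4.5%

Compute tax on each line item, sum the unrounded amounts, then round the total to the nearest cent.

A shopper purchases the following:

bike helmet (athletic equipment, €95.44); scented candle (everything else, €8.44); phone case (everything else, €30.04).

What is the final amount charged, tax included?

€143.76

Bike helmet €95.44: athletic equipment → 8.5% → €8.1124
Scented candle €8.44: everything else → 4.5% → €0.3798
Phone case €30.04: everything else → 4.5% → €1.3518
Subtotal = €133.92; unrounded tax = €9.844 → €9.84; total due = €143.76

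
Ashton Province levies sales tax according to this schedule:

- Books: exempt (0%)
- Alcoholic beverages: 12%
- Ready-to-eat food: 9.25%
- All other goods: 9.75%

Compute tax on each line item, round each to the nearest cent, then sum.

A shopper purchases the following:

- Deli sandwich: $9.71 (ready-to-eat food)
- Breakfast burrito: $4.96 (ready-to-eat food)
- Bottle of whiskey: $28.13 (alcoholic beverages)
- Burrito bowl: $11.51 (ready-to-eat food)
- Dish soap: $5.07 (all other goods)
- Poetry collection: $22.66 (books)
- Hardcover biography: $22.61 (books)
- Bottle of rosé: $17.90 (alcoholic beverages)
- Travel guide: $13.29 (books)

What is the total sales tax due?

Deli sandwich $9.71: ready-to-eat food → 9.25% → $0.90
Breakfast burrito $4.96: ready-to-eat food → 9.25% → $0.46
Bottle of whiskey $28.13: alcoholic beverages → 12% → $3.38
Burrito bowl $11.51: ready-to-eat food → 9.25% → $1.06
Dish soap $5.07: all other goods → 9.75% → $0.49
Poetry collection $22.66: books → 0% → $0.00
Hardcover biography $22.61: books → 0% → $0.00
Bottle of rosé $17.90: alcoholic beverages → 12% → $2.15
Travel guide $13.29: books → 0% → $0.00
Total tax = $0.90 + $0.46 + $3.38 + $1.06 + $0.49 + $2.15 = $8.44

$8.44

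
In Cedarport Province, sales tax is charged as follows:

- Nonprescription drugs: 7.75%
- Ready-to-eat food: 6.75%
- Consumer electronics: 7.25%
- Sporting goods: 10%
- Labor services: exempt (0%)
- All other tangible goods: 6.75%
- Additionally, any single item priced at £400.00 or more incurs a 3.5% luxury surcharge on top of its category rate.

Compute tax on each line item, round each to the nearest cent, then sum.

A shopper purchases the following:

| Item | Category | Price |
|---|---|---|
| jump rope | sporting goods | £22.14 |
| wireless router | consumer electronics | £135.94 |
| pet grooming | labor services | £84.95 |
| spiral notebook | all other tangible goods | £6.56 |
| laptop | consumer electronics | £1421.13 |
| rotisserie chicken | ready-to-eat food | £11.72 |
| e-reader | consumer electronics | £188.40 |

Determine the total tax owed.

£179.73

Jump rope £22.14: sporting goods → 10% → £2.21
Wireless router £135.94: consumer electronics → 7.25% → £9.86
Pet grooming £84.95: labor services → 0% → £0.00
Spiral notebook £6.56: all other tangible goods → 6.75% → £0.44
Laptop £1421.13: consumer electronics → 7.25% + 3.5% surcharge = 10.75% → £152.77
Rotisserie chicken £11.72: ready-to-eat food → 6.75% → £0.79
E-reader £188.40: consumer electronics → 7.25% → £13.66
Total tax = £2.21 + £9.86 + £0.44 + £152.77 + £0.79 + £13.66 = £179.73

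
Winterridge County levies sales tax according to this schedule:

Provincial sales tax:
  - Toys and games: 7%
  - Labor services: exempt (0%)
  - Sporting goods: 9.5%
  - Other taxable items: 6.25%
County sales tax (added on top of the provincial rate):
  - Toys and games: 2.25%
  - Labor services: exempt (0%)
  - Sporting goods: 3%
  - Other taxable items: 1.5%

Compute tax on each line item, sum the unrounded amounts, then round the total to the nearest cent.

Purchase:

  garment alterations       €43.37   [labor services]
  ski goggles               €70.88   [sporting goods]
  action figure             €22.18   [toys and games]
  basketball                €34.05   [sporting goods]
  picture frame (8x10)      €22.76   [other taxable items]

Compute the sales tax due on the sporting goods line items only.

Ski goggles €70.88: sporting goods → 9.5% + 3% county = 12.5% → €8.86
Basketball €34.05: sporting goods → 9.5% + 3% county = 12.5% → €4.25625
Tax on sporting goods: unrounded sum = €13.11625 → €13.12

€13.12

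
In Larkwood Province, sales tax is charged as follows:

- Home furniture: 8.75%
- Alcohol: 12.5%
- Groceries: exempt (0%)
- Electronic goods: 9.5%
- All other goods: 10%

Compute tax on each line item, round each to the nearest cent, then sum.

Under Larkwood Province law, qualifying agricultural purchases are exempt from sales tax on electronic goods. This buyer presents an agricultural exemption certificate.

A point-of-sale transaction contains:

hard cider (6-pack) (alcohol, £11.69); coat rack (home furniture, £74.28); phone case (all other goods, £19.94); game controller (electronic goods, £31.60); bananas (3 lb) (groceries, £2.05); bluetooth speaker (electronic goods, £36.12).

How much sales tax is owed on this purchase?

Hard cider (6-pack) £11.69: alcohol → 12.5% → £1.46
Coat rack £74.28: home furniture → 8.75% → £6.50
Phone case £19.94: all other goods → 10% → £1.99
Game controller £31.60: electronic goods, buyer-exempt → 0% → £0.00
Bananas (3 lb) £2.05: groceries → 0% → £0.00
Bluetooth speaker £36.12: electronic goods, buyer-exempt → 0% → £0.00
Total tax = £1.46 + £6.50 + £1.99 = £9.95

£9.95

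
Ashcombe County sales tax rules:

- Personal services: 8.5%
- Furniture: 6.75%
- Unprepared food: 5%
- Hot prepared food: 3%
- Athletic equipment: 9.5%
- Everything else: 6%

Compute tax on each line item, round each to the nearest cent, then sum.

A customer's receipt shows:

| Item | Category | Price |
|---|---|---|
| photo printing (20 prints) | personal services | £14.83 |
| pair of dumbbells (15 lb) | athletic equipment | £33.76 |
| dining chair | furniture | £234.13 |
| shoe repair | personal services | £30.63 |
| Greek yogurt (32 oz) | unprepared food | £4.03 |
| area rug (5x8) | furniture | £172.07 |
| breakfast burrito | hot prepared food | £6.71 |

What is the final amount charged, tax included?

£531.04

Photo printing (20 prints) £14.83: personal services → 8.5% → £1.26
Pair of dumbbells (15 lb) £33.76: athletic equipment → 9.5% → £3.21
Dining chair £234.13: furniture → 6.75% → £15.80
Shoe repair £30.63: personal services → 8.5% → £2.60
Greek yogurt (32 oz) £4.03: unprepared food → 5% → £0.20
Area rug (5x8) £172.07: furniture → 6.75% → £11.61
Breakfast burrito £6.71: hot prepared food → 3% → £0.20
Subtotal = £496.16; tax = £34.88; total due = £531.04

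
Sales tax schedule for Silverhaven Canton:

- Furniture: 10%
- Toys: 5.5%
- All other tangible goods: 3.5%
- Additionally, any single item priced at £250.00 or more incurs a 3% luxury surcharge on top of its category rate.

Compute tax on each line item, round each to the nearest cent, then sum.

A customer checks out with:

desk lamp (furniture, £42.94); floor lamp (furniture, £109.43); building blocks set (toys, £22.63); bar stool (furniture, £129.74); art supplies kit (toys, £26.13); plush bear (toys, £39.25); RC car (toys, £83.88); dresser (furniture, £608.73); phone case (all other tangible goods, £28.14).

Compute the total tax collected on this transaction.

Desk lamp £42.94: furniture → 10% → £4.29
Floor lamp £109.43: furniture → 10% → £10.94
Building blocks set £22.63: toys → 5.5% → £1.24
Bar stool £129.74: furniture → 10% → £12.97
Art supplies kit £26.13: toys → 5.5% → £1.44
Plush bear £39.25: toys → 5.5% → £2.16
RC car £83.88: toys → 5.5% → £4.61
Dresser £608.73: furniture → 10% + 3% surcharge = 13% → £79.13
Phone case £28.14: all other tangible goods → 3.5% → £0.98
Total tax = £4.29 + £10.94 + £1.24 + £12.97 + £1.44 + £2.16 + £4.61 + £79.13 + £0.98 = £117.76

£117.76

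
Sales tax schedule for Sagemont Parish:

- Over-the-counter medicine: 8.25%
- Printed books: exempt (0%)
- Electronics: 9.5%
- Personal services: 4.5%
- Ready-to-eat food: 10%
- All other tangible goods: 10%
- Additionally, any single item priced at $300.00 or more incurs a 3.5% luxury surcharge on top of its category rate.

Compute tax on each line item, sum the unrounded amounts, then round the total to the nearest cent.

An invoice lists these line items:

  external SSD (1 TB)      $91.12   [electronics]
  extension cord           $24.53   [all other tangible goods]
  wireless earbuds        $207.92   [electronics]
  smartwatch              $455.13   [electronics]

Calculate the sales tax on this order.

External SSD (1 TB) $91.12: electronics → 9.5% → $8.6564
Extension cord $24.53: all other tangible goods → 10% → $2.453
Wireless earbuds $207.92: electronics → 9.5% → $19.7524
Smartwatch $455.13: electronics → 9.5% + 3.5% surcharge = 13% → $59.1669
Unrounded tax sum = $90.0287 → $90.03

$90.03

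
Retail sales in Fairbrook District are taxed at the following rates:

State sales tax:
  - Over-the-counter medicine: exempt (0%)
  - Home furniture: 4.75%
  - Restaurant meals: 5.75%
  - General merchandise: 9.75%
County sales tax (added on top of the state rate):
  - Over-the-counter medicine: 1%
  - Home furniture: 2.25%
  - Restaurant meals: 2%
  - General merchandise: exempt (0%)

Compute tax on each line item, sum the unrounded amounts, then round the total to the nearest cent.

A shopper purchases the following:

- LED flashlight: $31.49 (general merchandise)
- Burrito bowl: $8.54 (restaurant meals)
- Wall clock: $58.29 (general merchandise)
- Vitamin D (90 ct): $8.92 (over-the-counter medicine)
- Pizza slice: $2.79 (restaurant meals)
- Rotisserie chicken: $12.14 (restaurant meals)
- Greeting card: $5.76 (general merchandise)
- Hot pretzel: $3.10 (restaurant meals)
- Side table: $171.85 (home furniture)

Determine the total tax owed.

$23.49

LED flashlight $31.49: general merchandise → 9.75% + 0% county = 9.75% → $3.070275
Burrito bowl $8.54: restaurant meals → 5.75% + 2% county = 7.75% → $0.66185
Wall clock $58.29: general merchandise → 9.75% + 0% county = 9.75% → $5.683275
Vitamin D (90 ct) $8.92: over-the-counter medicine → 0% + 1% county = 1% → $0.0892
Pizza slice $2.79: restaurant meals → 5.75% + 2% county = 7.75% → $0.216225
Rotisserie chicken $12.14: restaurant meals → 5.75% + 2% county = 7.75% → $0.94085
Greeting card $5.76: general merchandise → 9.75% + 0% county = 9.75% → $0.5616
Hot pretzel $3.10: restaurant meals → 5.75% + 2% county = 7.75% → $0.24025
Side table $171.85: home furniture → 4.75% + 2.25% county = 7% → $12.0295
Unrounded tax sum = $23.493025 → $23.49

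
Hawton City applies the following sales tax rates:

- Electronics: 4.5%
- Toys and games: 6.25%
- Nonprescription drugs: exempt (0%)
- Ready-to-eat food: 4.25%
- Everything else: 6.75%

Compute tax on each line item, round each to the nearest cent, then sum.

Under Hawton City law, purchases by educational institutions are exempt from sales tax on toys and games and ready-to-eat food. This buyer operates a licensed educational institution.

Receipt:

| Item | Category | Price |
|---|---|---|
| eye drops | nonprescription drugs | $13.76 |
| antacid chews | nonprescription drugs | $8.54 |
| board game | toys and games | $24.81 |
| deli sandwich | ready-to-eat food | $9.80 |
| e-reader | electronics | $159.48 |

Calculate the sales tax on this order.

Eye drops $13.76: nonprescription drugs → 0% → $0.00
Antacid chews $8.54: nonprescription drugs → 0% → $0.00
Board game $24.81: toys and games, buyer-exempt → 0% → $0.00
Deli sandwich $9.80: ready-to-eat food, buyer-exempt → 0% → $0.00
E-reader $159.48: electronics → 4.5% → $7.18
Total tax = $7.18

$7.18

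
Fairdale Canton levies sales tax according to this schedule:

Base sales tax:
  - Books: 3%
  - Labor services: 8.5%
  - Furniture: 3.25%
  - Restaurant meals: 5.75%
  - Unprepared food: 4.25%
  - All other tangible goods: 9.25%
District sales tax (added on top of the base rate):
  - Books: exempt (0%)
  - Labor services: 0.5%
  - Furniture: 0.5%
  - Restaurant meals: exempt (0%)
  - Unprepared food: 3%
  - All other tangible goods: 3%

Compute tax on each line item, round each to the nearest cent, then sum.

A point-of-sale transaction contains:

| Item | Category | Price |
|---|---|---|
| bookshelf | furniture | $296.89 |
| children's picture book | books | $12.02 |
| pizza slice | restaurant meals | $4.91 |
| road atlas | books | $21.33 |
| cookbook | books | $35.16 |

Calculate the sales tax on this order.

$13.46

Bookshelf $296.89: furniture → 3.25% + 0.5% district = 3.75% → $11.13
Children's picture book $12.02: books → 3% + 0% district = 3% → $0.36
Pizza slice $4.91: restaurant meals → 5.75% + 0% district = 5.75% → $0.28
Road atlas $21.33: books → 3% + 0% district = 3% → $0.64
Cookbook $35.16: books → 3% + 0% district = 3% → $1.05
Total tax = $11.13 + $0.36 + $0.28 + $0.64 + $1.05 = $13.46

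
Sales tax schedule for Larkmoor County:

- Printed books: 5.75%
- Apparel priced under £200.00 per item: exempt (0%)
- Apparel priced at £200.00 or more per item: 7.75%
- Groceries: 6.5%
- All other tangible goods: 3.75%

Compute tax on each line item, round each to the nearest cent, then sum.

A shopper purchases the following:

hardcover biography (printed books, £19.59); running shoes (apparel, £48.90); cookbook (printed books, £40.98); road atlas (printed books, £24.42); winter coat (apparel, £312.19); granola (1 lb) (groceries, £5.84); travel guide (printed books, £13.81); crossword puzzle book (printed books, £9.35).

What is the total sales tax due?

Hardcover biography £19.59: printed books → 5.75% → £1.13
Running shoes £48.90: apparel, under £200.00 → 0% → £0.00
Cookbook £40.98: printed books → 5.75% → £2.36
Road atlas £24.42: printed books → 5.75% → £1.40
Winter coat £312.19: apparel, £200.00 or more → 7.75% → £24.19
Granola (1 lb) £5.84: groceries → 6.5% → £0.38
Travel guide £13.81: printed books → 5.75% → £0.79
Crossword puzzle book £9.35: printed books → 5.75% → £0.54
Total tax = £1.13 + £2.36 + £1.40 + £24.19 + £0.38 + £0.79 + £0.54 = £30.79

£30.79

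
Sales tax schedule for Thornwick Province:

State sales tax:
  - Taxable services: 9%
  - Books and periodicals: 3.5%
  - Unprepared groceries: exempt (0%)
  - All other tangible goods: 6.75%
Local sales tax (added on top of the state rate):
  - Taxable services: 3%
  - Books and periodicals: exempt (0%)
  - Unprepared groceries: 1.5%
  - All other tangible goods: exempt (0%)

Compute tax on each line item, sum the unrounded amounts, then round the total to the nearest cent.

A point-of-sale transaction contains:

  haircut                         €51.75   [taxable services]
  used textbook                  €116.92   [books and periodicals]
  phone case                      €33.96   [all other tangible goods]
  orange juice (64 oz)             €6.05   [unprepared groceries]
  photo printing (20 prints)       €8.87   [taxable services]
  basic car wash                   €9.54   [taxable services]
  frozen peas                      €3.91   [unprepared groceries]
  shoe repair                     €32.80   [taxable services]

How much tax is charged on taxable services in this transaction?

Haircut €51.75: taxable services → 9% + 3% local = 12% → €6.21
Photo printing (20 prints) €8.87: taxable services → 9% + 3% local = 12% → €1.0644
Basic car wash €9.54: taxable services → 9% + 3% local = 12% → €1.1448
Shoe repair €32.80: taxable services → 9% + 3% local = 12% → €3.936
Tax on taxable services: unrounded sum = €12.3552 → €12.36

€12.36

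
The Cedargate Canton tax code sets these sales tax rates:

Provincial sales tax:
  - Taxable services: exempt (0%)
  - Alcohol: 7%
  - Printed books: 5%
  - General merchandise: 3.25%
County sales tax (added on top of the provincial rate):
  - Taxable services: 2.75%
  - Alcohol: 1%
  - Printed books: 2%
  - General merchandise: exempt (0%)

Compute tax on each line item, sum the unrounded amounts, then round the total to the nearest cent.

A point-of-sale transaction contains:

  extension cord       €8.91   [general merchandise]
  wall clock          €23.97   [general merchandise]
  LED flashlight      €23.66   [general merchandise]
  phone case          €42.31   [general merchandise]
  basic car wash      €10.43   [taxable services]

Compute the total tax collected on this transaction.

Extension cord €8.91: general merchandise → 3.25% + 0% county = 3.25% → €0.289575
Wall clock €23.97: general merchandise → 3.25% + 0% county = 3.25% → €0.779025
LED flashlight €23.66: general merchandise → 3.25% + 0% county = 3.25% → €0.76895
Phone case €42.31: general merchandise → 3.25% + 0% county = 3.25% → €1.375075
Basic car wash €10.43: taxable services → 0% + 2.75% county = 2.75% → €0.286825
Unrounded tax sum = €3.49945 → €3.50

€3.50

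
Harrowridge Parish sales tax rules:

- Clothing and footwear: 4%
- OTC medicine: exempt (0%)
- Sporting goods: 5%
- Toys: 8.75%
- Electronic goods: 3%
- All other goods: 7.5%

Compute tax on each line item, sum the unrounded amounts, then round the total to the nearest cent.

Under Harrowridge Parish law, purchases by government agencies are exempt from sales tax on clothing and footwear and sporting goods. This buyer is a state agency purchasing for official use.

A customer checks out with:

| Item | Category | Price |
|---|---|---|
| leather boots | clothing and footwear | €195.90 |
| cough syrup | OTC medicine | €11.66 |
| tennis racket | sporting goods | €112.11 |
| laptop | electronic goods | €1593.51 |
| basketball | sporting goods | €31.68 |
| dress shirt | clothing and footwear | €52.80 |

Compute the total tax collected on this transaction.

€47.81

Leather boots €195.90: clothing and footwear, buyer-exempt → 0% → €0.00
Cough syrup €11.66: OTC medicine → 0% → €0.00
Tennis racket €112.11: sporting goods, buyer-exempt → 0% → €0.00
Laptop €1593.51: electronic goods → 3% → €47.8053
Basketball €31.68: sporting goods, buyer-exempt → 0% → €0.00
Dress shirt €52.80: clothing and footwear, buyer-exempt → 0% → €0.00
Unrounded tax sum = €47.8053 → €47.81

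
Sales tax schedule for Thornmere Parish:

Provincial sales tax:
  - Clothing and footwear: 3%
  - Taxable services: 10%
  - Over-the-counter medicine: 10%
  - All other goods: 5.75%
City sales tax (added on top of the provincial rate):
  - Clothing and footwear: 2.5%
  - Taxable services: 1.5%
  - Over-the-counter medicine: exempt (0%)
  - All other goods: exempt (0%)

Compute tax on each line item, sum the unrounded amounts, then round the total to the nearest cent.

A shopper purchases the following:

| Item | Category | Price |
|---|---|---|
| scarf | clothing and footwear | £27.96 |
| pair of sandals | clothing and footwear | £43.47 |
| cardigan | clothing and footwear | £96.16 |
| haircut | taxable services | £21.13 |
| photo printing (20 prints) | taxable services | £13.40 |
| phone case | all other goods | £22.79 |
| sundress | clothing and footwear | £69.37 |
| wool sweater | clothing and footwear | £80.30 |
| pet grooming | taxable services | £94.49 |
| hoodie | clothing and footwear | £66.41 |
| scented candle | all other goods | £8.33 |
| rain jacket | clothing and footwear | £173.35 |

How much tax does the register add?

Scarf £27.96: clothing and footwear → 3% + 2.5% city = 5.5% → £1.5378
Pair of sandals £43.47: clothing and footwear → 3% + 2.5% city = 5.5% → £2.39085
Cardigan £96.16: clothing and footwear → 3% + 2.5% city = 5.5% → £5.2888
Haircut £21.13: taxable services → 10% + 1.5% city = 11.5% → £2.42995
Photo printing (20 prints) £13.40: taxable services → 10% + 1.5% city = 11.5% → £1.541
Phone case £22.79: all other goods → 5.75% + 0% city = 5.75% → £1.310425
Sundress £69.37: clothing and footwear → 3% + 2.5% city = 5.5% → £3.81535
Wool sweater £80.30: clothing and footwear → 3% + 2.5% city = 5.5% → £4.4165
Pet grooming £94.49: taxable services → 10% + 1.5% city = 11.5% → £10.86635
Hoodie £66.41: clothing and footwear → 3% + 2.5% city = 5.5% → £3.65255
Scented candle £8.33: all other goods → 5.75% + 0% city = 5.75% → £0.478975
Rain jacket £173.35: clothing and footwear → 3% + 2.5% city = 5.5% → £9.53425
Unrounded tax sum = £47.2628 → £47.26

£47.26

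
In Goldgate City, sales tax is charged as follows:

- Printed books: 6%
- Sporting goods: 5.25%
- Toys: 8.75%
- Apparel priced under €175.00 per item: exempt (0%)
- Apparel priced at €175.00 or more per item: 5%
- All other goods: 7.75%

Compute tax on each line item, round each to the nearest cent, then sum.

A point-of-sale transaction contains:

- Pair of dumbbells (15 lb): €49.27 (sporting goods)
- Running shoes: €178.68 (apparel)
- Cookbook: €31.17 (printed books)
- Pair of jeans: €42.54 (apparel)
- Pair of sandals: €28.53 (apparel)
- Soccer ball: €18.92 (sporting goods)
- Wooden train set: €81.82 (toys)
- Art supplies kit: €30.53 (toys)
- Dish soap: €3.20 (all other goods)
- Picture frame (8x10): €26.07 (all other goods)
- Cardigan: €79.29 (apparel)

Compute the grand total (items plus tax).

€596.50

Pair of dumbbells (15 lb) €49.27: sporting goods → 5.25% → €2.59
Running shoes €178.68: apparel, €175.00 or more → 5% → €8.93
Cookbook €31.17: printed books → 6% → €1.87
Pair of jeans €42.54: apparel, under €175.00 → 0% → €0.00
Pair of sandals €28.53: apparel, under €175.00 → 0% → €0.00
Soccer ball €18.92: sporting goods → 5.25% → €0.99
Wooden train set €81.82: toys → 8.75% → €7.16
Art supplies kit €30.53: toys → 8.75% → €2.67
Dish soap €3.20: all other goods → 7.75% → €0.25
Picture frame (8x10) €26.07: all other goods → 7.75% → €2.02
Cardigan €79.29: apparel, under €175.00 → 0% → €0.00
Subtotal = €570.02; tax = €26.48; total due = €596.50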